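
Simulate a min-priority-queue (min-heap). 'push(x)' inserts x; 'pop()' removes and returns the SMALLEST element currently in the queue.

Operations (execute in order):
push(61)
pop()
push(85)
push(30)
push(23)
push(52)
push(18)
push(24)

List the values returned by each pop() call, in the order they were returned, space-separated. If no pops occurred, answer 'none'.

push(61): heap contents = [61]
pop() → 61: heap contents = []
push(85): heap contents = [85]
push(30): heap contents = [30, 85]
push(23): heap contents = [23, 30, 85]
push(52): heap contents = [23, 30, 52, 85]
push(18): heap contents = [18, 23, 30, 52, 85]
push(24): heap contents = [18, 23, 24, 30, 52, 85]

Answer: 61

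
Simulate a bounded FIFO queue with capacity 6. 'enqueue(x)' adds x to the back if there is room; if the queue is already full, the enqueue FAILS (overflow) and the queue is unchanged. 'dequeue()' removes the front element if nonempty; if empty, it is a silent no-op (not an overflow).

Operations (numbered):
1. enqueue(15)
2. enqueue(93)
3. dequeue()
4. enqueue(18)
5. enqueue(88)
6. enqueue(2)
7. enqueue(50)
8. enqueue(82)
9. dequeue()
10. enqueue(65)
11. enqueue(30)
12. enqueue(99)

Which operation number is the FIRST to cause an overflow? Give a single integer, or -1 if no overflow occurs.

Answer: 11

Derivation:
1. enqueue(15): size=1
2. enqueue(93): size=2
3. dequeue(): size=1
4. enqueue(18): size=2
5. enqueue(88): size=3
6. enqueue(2): size=4
7. enqueue(50): size=5
8. enqueue(82): size=6
9. dequeue(): size=5
10. enqueue(65): size=6
11. enqueue(30): size=6=cap → OVERFLOW (fail)
12. enqueue(99): size=6=cap → OVERFLOW (fail)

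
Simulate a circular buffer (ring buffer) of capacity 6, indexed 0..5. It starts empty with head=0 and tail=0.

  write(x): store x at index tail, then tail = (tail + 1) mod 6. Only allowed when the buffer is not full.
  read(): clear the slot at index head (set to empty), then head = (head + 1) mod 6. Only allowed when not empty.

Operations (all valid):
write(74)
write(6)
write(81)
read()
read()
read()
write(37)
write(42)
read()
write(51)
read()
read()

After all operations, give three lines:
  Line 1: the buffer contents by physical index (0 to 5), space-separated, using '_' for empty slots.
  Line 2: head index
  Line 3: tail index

Answer: _ _ _ _ _ _
0
0

Derivation:
write(74): buf=[74 _ _ _ _ _], head=0, tail=1, size=1
write(6): buf=[74 6 _ _ _ _], head=0, tail=2, size=2
write(81): buf=[74 6 81 _ _ _], head=0, tail=3, size=3
read(): buf=[_ 6 81 _ _ _], head=1, tail=3, size=2
read(): buf=[_ _ 81 _ _ _], head=2, tail=3, size=1
read(): buf=[_ _ _ _ _ _], head=3, tail=3, size=0
write(37): buf=[_ _ _ 37 _ _], head=3, tail=4, size=1
write(42): buf=[_ _ _ 37 42 _], head=3, tail=5, size=2
read(): buf=[_ _ _ _ 42 _], head=4, tail=5, size=1
write(51): buf=[_ _ _ _ 42 51], head=4, tail=0, size=2
read(): buf=[_ _ _ _ _ 51], head=5, tail=0, size=1
read(): buf=[_ _ _ _ _ _], head=0, tail=0, size=0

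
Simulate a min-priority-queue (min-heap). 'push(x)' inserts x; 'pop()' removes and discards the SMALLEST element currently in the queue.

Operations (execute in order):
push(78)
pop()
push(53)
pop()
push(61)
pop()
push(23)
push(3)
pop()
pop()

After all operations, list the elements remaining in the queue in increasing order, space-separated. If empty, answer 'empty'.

push(78): heap contents = [78]
pop() → 78: heap contents = []
push(53): heap contents = [53]
pop() → 53: heap contents = []
push(61): heap contents = [61]
pop() → 61: heap contents = []
push(23): heap contents = [23]
push(3): heap contents = [3, 23]
pop() → 3: heap contents = [23]
pop() → 23: heap contents = []

Answer: empty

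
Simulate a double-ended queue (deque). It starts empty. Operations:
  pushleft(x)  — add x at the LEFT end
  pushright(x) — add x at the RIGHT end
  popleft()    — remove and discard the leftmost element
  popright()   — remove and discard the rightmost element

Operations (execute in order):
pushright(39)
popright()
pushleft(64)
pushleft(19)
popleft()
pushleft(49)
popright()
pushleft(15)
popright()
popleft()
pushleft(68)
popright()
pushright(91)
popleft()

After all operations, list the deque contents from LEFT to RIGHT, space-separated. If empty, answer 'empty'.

Answer: empty

Derivation:
pushright(39): [39]
popright(): []
pushleft(64): [64]
pushleft(19): [19, 64]
popleft(): [64]
pushleft(49): [49, 64]
popright(): [49]
pushleft(15): [15, 49]
popright(): [15]
popleft(): []
pushleft(68): [68]
popright(): []
pushright(91): [91]
popleft(): []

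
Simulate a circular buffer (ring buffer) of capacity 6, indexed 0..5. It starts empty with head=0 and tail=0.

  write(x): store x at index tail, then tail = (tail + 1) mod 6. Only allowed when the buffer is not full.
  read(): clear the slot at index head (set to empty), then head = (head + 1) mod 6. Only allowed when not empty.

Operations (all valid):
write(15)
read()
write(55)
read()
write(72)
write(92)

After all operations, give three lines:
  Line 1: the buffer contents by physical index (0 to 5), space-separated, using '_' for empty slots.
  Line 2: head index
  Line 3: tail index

Answer: _ _ 72 92 _ _
2
4

Derivation:
write(15): buf=[15 _ _ _ _ _], head=0, tail=1, size=1
read(): buf=[_ _ _ _ _ _], head=1, tail=1, size=0
write(55): buf=[_ 55 _ _ _ _], head=1, tail=2, size=1
read(): buf=[_ _ _ _ _ _], head=2, tail=2, size=0
write(72): buf=[_ _ 72 _ _ _], head=2, tail=3, size=1
write(92): buf=[_ _ 72 92 _ _], head=2, tail=4, size=2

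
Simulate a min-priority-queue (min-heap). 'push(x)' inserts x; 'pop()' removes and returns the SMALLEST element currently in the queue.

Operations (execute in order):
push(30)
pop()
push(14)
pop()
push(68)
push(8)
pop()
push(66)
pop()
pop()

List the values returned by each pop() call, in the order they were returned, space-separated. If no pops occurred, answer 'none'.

Answer: 30 14 8 66 68

Derivation:
push(30): heap contents = [30]
pop() → 30: heap contents = []
push(14): heap contents = [14]
pop() → 14: heap contents = []
push(68): heap contents = [68]
push(8): heap contents = [8, 68]
pop() → 8: heap contents = [68]
push(66): heap contents = [66, 68]
pop() → 66: heap contents = [68]
pop() → 68: heap contents = []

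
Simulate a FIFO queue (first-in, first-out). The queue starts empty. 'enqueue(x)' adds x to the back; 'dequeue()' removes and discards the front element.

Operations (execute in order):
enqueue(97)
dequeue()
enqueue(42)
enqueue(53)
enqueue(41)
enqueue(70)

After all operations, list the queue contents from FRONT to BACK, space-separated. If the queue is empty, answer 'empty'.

enqueue(97): [97]
dequeue(): []
enqueue(42): [42]
enqueue(53): [42, 53]
enqueue(41): [42, 53, 41]
enqueue(70): [42, 53, 41, 70]

Answer: 42 53 41 70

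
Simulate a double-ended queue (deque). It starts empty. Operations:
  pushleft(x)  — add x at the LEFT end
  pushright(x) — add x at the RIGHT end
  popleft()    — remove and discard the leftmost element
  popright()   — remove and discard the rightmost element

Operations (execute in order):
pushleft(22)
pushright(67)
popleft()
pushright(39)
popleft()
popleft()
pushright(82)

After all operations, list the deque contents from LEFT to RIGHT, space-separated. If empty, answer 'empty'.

Answer: 82

Derivation:
pushleft(22): [22]
pushright(67): [22, 67]
popleft(): [67]
pushright(39): [67, 39]
popleft(): [39]
popleft(): []
pushright(82): [82]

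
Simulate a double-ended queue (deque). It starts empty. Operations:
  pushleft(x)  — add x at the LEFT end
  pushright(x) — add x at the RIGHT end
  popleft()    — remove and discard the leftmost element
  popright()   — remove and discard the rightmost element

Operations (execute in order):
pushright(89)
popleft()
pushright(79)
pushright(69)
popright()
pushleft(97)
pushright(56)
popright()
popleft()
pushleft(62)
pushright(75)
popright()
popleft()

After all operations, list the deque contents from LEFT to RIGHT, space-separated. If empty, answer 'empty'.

pushright(89): [89]
popleft(): []
pushright(79): [79]
pushright(69): [79, 69]
popright(): [79]
pushleft(97): [97, 79]
pushright(56): [97, 79, 56]
popright(): [97, 79]
popleft(): [79]
pushleft(62): [62, 79]
pushright(75): [62, 79, 75]
popright(): [62, 79]
popleft(): [79]

Answer: 79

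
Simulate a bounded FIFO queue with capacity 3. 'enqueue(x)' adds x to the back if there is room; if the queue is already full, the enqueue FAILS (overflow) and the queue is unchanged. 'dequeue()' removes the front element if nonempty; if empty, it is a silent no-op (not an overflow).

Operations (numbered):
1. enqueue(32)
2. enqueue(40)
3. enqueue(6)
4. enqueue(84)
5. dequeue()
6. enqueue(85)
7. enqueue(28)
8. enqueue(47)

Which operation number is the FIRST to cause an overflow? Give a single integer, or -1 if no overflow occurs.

1. enqueue(32): size=1
2. enqueue(40): size=2
3. enqueue(6): size=3
4. enqueue(84): size=3=cap → OVERFLOW (fail)
5. dequeue(): size=2
6. enqueue(85): size=3
7. enqueue(28): size=3=cap → OVERFLOW (fail)
8. enqueue(47): size=3=cap → OVERFLOW (fail)

Answer: 4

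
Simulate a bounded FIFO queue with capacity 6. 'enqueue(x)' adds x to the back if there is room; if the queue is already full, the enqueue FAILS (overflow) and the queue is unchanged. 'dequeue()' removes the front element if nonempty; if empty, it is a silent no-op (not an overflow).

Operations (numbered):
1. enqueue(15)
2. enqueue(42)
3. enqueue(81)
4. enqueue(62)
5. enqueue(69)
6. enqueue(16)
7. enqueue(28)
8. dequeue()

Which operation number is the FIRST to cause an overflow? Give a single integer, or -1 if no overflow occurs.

1. enqueue(15): size=1
2. enqueue(42): size=2
3. enqueue(81): size=3
4. enqueue(62): size=4
5. enqueue(69): size=5
6. enqueue(16): size=6
7. enqueue(28): size=6=cap → OVERFLOW (fail)
8. dequeue(): size=5

Answer: 7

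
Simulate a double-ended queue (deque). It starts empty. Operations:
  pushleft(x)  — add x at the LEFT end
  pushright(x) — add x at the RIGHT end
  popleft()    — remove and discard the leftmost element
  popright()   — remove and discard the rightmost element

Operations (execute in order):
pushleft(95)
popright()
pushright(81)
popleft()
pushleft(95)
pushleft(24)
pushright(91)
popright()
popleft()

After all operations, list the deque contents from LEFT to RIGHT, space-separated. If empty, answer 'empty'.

Answer: 95

Derivation:
pushleft(95): [95]
popright(): []
pushright(81): [81]
popleft(): []
pushleft(95): [95]
pushleft(24): [24, 95]
pushright(91): [24, 95, 91]
popright(): [24, 95]
popleft(): [95]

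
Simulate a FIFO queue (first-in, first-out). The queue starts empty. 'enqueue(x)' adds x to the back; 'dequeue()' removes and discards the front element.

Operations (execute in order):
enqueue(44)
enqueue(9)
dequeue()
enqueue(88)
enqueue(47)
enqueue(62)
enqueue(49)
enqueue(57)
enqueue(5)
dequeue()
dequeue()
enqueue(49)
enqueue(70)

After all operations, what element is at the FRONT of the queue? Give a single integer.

Answer: 47

Derivation:
enqueue(44): queue = [44]
enqueue(9): queue = [44, 9]
dequeue(): queue = [9]
enqueue(88): queue = [9, 88]
enqueue(47): queue = [9, 88, 47]
enqueue(62): queue = [9, 88, 47, 62]
enqueue(49): queue = [9, 88, 47, 62, 49]
enqueue(57): queue = [9, 88, 47, 62, 49, 57]
enqueue(5): queue = [9, 88, 47, 62, 49, 57, 5]
dequeue(): queue = [88, 47, 62, 49, 57, 5]
dequeue(): queue = [47, 62, 49, 57, 5]
enqueue(49): queue = [47, 62, 49, 57, 5, 49]
enqueue(70): queue = [47, 62, 49, 57, 5, 49, 70]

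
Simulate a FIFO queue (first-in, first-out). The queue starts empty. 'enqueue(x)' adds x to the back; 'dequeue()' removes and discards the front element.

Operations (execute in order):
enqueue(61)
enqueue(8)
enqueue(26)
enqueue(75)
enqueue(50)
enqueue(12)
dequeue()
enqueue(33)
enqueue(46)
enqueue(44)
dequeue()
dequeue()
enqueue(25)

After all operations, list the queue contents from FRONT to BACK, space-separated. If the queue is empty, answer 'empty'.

Answer: 75 50 12 33 46 44 25

Derivation:
enqueue(61): [61]
enqueue(8): [61, 8]
enqueue(26): [61, 8, 26]
enqueue(75): [61, 8, 26, 75]
enqueue(50): [61, 8, 26, 75, 50]
enqueue(12): [61, 8, 26, 75, 50, 12]
dequeue(): [8, 26, 75, 50, 12]
enqueue(33): [8, 26, 75, 50, 12, 33]
enqueue(46): [8, 26, 75, 50, 12, 33, 46]
enqueue(44): [8, 26, 75, 50, 12, 33, 46, 44]
dequeue(): [26, 75, 50, 12, 33, 46, 44]
dequeue(): [75, 50, 12, 33, 46, 44]
enqueue(25): [75, 50, 12, 33, 46, 44, 25]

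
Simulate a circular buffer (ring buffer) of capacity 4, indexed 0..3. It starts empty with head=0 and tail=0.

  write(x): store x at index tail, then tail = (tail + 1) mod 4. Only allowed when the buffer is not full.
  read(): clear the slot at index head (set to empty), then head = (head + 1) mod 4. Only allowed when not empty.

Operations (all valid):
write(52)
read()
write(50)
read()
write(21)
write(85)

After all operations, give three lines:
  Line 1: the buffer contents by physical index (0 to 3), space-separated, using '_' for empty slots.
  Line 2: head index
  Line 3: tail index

write(52): buf=[52 _ _ _], head=0, tail=1, size=1
read(): buf=[_ _ _ _], head=1, tail=1, size=0
write(50): buf=[_ 50 _ _], head=1, tail=2, size=1
read(): buf=[_ _ _ _], head=2, tail=2, size=0
write(21): buf=[_ _ 21 _], head=2, tail=3, size=1
write(85): buf=[_ _ 21 85], head=2, tail=0, size=2

Answer: _ _ 21 85
2
0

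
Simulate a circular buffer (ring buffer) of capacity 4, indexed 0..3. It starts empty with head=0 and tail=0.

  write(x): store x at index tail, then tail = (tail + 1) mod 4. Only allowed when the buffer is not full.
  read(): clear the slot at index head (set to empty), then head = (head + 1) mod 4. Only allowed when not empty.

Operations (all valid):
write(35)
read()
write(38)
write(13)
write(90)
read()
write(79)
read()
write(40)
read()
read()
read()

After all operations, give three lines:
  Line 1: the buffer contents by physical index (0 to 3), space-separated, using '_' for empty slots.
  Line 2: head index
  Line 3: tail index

Answer: _ _ _ _
2
2

Derivation:
write(35): buf=[35 _ _ _], head=0, tail=1, size=1
read(): buf=[_ _ _ _], head=1, tail=1, size=0
write(38): buf=[_ 38 _ _], head=1, tail=2, size=1
write(13): buf=[_ 38 13 _], head=1, tail=3, size=2
write(90): buf=[_ 38 13 90], head=1, tail=0, size=3
read(): buf=[_ _ 13 90], head=2, tail=0, size=2
write(79): buf=[79 _ 13 90], head=2, tail=1, size=3
read(): buf=[79 _ _ 90], head=3, tail=1, size=2
write(40): buf=[79 40 _ 90], head=3, tail=2, size=3
read(): buf=[79 40 _ _], head=0, tail=2, size=2
read(): buf=[_ 40 _ _], head=1, tail=2, size=1
read(): buf=[_ _ _ _], head=2, tail=2, size=0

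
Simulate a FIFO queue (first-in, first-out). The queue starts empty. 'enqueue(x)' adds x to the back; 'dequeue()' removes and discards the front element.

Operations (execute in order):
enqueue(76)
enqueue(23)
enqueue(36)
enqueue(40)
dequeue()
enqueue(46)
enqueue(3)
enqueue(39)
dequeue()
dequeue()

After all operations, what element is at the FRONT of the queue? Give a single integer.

Answer: 40

Derivation:
enqueue(76): queue = [76]
enqueue(23): queue = [76, 23]
enqueue(36): queue = [76, 23, 36]
enqueue(40): queue = [76, 23, 36, 40]
dequeue(): queue = [23, 36, 40]
enqueue(46): queue = [23, 36, 40, 46]
enqueue(3): queue = [23, 36, 40, 46, 3]
enqueue(39): queue = [23, 36, 40, 46, 3, 39]
dequeue(): queue = [36, 40, 46, 3, 39]
dequeue(): queue = [40, 46, 3, 39]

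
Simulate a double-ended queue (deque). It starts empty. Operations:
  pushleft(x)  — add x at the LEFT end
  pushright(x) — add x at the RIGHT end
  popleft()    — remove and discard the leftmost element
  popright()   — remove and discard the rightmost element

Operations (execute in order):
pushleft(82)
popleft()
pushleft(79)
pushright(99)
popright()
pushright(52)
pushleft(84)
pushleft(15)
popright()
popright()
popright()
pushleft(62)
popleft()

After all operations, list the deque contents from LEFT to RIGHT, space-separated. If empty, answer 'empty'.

Answer: 15

Derivation:
pushleft(82): [82]
popleft(): []
pushleft(79): [79]
pushright(99): [79, 99]
popright(): [79]
pushright(52): [79, 52]
pushleft(84): [84, 79, 52]
pushleft(15): [15, 84, 79, 52]
popright(): [15, 84, 79]
popright(): [15, 84]
popright(): [15]
pushleft(62): [62, 15]
popleft(): [15]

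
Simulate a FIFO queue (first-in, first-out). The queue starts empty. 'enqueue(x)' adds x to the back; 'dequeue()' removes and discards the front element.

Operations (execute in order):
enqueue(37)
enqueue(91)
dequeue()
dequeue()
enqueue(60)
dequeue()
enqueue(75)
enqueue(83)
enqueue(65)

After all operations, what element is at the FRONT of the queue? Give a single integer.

enqueue(37): queue = [37]
enqueue(91): queue = [37, 91]
dequeue(): queue = [91]
dequeue(): queue = []
enqueue(60): queue = [60]
dequeue(): queue = []
enqueue(75): queue = [75]
enqueue(83): queue = [75, 83]
enqueue(65): queue = [75, 83, 65]

Answer: 75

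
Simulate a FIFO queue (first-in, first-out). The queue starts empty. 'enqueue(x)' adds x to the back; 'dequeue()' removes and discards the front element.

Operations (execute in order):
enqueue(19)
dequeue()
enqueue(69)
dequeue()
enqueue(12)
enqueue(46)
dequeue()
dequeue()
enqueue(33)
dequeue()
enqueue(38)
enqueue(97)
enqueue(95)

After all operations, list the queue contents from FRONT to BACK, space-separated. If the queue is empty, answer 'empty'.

enqueue(19): [19]
dequeue(): []
enqueue(69): [69]
dequeue(): []
enqueue(12): [12]
enqueue(46): [12, 46]
dequeue(): [46]
dequeue(): []
enqueue(33): [33]
dequeue(): []
enqueue(38): [38]
enqueue(97): [38, 97]
enqueue(95): [38, 97, 95]

Answer: 38 97 95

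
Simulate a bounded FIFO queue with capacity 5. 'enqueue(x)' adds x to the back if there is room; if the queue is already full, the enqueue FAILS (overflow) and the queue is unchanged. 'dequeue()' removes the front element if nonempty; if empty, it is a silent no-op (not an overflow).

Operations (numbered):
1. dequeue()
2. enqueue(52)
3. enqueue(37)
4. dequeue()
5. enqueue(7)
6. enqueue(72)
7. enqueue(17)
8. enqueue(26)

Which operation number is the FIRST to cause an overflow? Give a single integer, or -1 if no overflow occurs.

1. dequeue(): empty, no-op, size=0
2. enqueue(52): size=1
3. enqueue(37): size=2
4. dequeue(): size=1
5. enqueue(7): size=2
6. enqueue(72): size=3
7. enqueue(17): size=4
8. enqueue(26): size=5

Answer: -1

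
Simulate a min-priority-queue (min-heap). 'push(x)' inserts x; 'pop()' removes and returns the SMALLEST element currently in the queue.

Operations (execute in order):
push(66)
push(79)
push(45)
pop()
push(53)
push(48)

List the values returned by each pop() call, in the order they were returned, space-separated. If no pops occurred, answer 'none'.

push(66): heap contents = [66]
push(79): heap contents = [66, 79]
push(45): heap contents = [45, 66, 79]
pop() → 45: heap contents = [66, 79]
push(53): heap contents = [53, 66, 79]
push(48): heap contents = [48, 53, 66, 79]

Answer: 45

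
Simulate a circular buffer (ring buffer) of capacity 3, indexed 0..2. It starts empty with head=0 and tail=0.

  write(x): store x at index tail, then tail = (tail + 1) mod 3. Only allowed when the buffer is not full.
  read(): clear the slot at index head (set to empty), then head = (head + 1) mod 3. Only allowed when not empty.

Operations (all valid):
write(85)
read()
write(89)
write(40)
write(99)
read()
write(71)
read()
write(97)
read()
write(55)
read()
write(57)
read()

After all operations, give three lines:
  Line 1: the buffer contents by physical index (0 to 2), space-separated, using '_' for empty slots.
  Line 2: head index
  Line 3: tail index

Answer: 55 57 _
0
2

Derivation:
write(85): buf=[85 _ _], head=0, tail=1, size=1
read(): buf=[_ _ _], head=1, tail=1, size=0
write(89): buf=[_ 89 _], head=1, tail=2, size=1
write(40): buf=[_ 89 40], head=1, tail=0, size=2
write(99): buf=[99 89 40], head=1, tail=1, size=3
read(): buf=[99 _ 40], head=2, tail=1, size=2
write(71): buf=[99 71 40], head=2, tail=2, size=3
read(): buf=[99 71 _], head=0, tail=2, size=2
write(97): buf=[99 71 97], head=0, tail=0, size=3
read(): buf=[_ 71 97], head=1, tail=0, size=2
write(55): buf=[55 71 97], head=1, tail=1, size=3
read(): buf=[55 _ 97], head=2, tail=1, size=2
write(57): buf=[55 57 97], head=2, tail=2, size=3
read(): buf=[55 57 _], head=0, tail=2, size=2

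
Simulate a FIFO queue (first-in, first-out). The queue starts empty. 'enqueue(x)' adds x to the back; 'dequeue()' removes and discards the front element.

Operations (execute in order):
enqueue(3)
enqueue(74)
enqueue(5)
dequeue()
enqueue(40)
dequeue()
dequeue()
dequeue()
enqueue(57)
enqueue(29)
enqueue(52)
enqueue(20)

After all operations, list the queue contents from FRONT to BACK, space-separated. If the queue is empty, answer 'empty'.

Answer: 57 29 52 20

Derivation:
enqueue(3): [3]
enqueue(74): [3, 74]
enqueue(5): [3, 74, 5]
dequeue(): [74, 5]
enqueue(40): [74, 5, 40]
dequeue(): [5, 40]
dequeue(): [40]
dequeue(): []
enqueue(57): [57]
enqueue(29): [57, 29]
enqueue(52): [57, 29, 52]
enqueue(20): [57, 29, 52, 20]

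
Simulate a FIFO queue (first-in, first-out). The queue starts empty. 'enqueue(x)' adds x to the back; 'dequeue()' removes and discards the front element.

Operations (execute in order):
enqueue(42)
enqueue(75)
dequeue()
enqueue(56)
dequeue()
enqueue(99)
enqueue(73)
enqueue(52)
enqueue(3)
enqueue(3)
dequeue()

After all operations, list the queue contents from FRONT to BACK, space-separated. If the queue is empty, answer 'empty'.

enqueue(42): [42]
enqueue(75): [42, 75]
dequeue(): [75]
enqueue(56): [75, 56]
dequeue(): [56]
enqueue(99): [56, 99]
enqueue(73): [56, 99, 73]
enqueue(52): [56, 99, 73, 52]
enqueue(3): [56, 99, 73, 52, 3]
enqueue(3): [56, 99, 73, 52, 3, 3]
dequeue(): [99, 73, 52, 3, 3]

Answer: 99 73 52 3 3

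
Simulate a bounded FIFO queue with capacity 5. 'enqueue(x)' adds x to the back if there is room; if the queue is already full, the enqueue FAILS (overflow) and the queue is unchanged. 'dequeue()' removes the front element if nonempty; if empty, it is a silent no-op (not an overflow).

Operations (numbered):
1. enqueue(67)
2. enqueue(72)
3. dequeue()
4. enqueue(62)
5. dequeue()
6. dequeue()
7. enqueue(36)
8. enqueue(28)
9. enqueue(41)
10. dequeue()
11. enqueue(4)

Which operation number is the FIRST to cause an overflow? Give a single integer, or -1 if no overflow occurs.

1. enqueue(67): size=1
2. enqueue(72): size=2
3. dequeue(): size=1
4. enqueue(62): size=2
5. dequeue(): size=1
6. dequeue(): size=0
7. enqueue(36): size=1
8. enqueue(28): size=2
9. enqueue(41): size=3
10. dequeue(): size=2
11. enqueue(4): size=3

Answer: -1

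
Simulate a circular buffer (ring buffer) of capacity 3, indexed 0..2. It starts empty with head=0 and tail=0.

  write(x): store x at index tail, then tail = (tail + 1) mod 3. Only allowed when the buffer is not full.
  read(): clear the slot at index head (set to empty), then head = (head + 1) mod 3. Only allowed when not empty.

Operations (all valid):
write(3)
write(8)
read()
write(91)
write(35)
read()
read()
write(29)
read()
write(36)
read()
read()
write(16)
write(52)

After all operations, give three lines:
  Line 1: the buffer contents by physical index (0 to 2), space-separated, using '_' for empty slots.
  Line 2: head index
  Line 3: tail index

write(3): buf=[3 _ _], head=0, tail=1, size=1
write(8): buf=[3 8 _], head=0, tail=2, size=2
read(): buf=[_ 8 _], head=1, tail=2, size=1
write(91): buf=[_ 8 91], head=1, tail=0, size=2
write(35): buf=[35 8 91], head=1, tail=1, size=3
read(): buf=[35 _ 91], head=2, tail=1, size=2
read(): buf=[35 _ _], head=0, tail=1, size=1
write(29): buf=[35 29 _], head=0, tail=2, size=2
read(): buf=[_ 29 _], head=1, tail=2, size=1
write(36): buf=[_ 29 36], head=1, tail=0, size=2
read(): buf=[_ _ 36], head=2, tail=0, size=1
read(): buf=[_ _ _], head=0, tail=0, size=0
write(16): buf=[16 _ _], head=0, tail=1, size=1
write(52): buf=[16 52 _], head=0, tail=2, size=2

Answer: 16 52 _
0
2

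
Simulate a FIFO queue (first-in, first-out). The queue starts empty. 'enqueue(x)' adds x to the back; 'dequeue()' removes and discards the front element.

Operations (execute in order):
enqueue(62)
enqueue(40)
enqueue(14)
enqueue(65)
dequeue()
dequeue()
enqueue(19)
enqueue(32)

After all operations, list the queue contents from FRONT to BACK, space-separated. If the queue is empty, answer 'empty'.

Answer: 14 65 19 32

Derivation:
enqueue(62): [62]
enqueue(40): [62, 40]
enqueue(14): [62, 40, 14]
enqueue(65): [62, 40, 14, 65]
dequeue(): [40, 14, 65]
dequeue(): [14, 65]
enqueue(19): [14, 65, 19]
enqueue(32): [14, 65, 19, 32]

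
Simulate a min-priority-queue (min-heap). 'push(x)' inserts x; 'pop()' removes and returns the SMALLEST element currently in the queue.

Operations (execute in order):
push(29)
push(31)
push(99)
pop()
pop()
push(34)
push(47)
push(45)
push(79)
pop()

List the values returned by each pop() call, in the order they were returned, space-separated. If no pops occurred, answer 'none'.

push(29): heap contents = [29]
push(31): heap contents = [29, 31]
push(99): heap contents = [29, 31, 99]
pop() → 29: heap contents = [31, 99]
pop() → 31: heap contents = [99]
push(34): heap contents = [34, 99]
push(47): heap contents = [34, 47, 99]
push(45): heap contents = [34, 45, 47, 99]
push(79): heap contents = [34, 45, 47, 79, 99]
pop() → 34: heap contents = [45, 47, 79, 99]

Answer: 29 31 34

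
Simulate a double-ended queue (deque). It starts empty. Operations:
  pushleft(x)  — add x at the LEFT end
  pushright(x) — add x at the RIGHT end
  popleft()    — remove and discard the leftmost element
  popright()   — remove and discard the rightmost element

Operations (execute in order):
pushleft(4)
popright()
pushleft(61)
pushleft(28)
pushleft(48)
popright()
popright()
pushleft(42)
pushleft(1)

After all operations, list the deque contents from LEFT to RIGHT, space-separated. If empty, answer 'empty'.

Answer: 1 42 48

Derivation:
pushleft(4): [4]
popright(): []
pushleft(61): [61]
pushleft(28): [28, 61]
pushleft(48): [48, 28, 61]
popright(): [48, 28]
popright(): [48]
pushleft(42): [42, 48]
pushleft(1): [1, 42, 48]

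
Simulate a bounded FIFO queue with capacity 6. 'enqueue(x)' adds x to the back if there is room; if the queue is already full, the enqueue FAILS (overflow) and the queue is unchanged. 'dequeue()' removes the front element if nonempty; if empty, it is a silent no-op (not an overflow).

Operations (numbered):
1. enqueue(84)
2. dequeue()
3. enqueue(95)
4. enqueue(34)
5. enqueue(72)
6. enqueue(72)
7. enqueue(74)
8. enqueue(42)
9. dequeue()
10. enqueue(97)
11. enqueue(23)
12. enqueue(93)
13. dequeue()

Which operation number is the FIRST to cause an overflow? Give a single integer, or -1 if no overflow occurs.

Answer: 11

Derivation:
1. enqueue(84): size=1
2. dequeue(): size=0
3. enqueue(95): size=1
4. enqueue(34): size=2
5. enqueue(72): size=3
6. enqueue(72): size=4
7. enqueue(74): size=5
8. enqueue(42): size=6
9. dequeue(): size=5
10. enqueue(97): size=6
11. enqueue(23): size=6=cap → OVERFLOW (fail)
12. enqueue(93): size=6=cap → OVERFLOW (fail)
13. dequeue(): size=5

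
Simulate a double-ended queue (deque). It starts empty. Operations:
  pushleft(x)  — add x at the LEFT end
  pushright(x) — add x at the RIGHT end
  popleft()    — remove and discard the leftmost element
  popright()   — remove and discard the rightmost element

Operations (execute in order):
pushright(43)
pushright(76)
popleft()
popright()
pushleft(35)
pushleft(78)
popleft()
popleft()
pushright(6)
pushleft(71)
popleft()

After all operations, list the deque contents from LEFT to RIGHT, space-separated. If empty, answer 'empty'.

pushright(43): [43]
pushright(76): [43, 76]
popleft(): [76]
popright(): []
pushleft(35): [35]
pushleft(78): [78, 35]
popleft(): [35]
popleft(): []
pushright(6): [6]
pushleft(71): [71, 6]
popleft(): [6]

Answer: 6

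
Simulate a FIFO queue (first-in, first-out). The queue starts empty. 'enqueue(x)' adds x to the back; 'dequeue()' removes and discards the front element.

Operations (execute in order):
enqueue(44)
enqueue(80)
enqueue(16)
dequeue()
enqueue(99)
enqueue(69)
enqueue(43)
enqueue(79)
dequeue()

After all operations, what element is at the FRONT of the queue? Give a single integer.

Answer: 16

Derivation:
enqueue(44): queue = [44]
enqueue(80): queue = [44, 80]
enqueue(16): queue = [44, 80, 16]
dequeue(): queue = [80, 16]
enqueue(99): queue = [80, 16, 99]
enqueue(69): queue = [80, 16, 99, 69]
enqueue(43): queue = [80, 16, 99, 69, 43]
enqueue(79): queue = [80, 16, 99, 69, 43, 79]
dequeue(): queue = [16, 99, 69, 43, 79]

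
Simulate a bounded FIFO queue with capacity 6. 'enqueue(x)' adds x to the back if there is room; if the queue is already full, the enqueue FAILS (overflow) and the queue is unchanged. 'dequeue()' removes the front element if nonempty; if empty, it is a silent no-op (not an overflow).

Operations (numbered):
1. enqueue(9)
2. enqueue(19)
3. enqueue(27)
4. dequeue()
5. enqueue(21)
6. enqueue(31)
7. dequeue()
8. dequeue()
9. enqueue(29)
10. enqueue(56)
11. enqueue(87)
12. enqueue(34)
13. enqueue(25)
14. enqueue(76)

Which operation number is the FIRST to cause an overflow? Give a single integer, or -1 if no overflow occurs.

Answer: 13

Derivation:
1. enqueue(9): size=1
2. enqueue(19): size=2
3. enqueue(27): size=3
4. dequeue(): size=2
5. enqueue(21): size=3
6. enqueue(31): size=4
7. dequeue(): size=3
8. dequeue(): size=2
9. enqueue(29): size=3
10. enqueue(56): size=4
11. enqueue(87): size=5
12. enqueue(34): size=6
13. enqueue(25): size=6=cap → OVERFLOW (fail)
14. enqueue(76): size=6=cap → OVERFLOW (fail)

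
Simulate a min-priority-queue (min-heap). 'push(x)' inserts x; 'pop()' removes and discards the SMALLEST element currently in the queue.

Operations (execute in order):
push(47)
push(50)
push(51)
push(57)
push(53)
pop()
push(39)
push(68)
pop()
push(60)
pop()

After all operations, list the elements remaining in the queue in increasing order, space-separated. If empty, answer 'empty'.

push(47): heap contents = [47]
push(50): heap contents = [47, 50]
push(51): heap contents = [47, 50, 51]
push(57): heap contents = [47, 50, 51, 57]
push(53): heap contents = [47, 50, 51, 53, 57]
pop() → 47: heap contents = [50, 51, 53, 57]
push(39): heap contents = [39, 50, 51, 53, 57]
push(68): heap contents = [39, 50, 51, 53, 57, 68]
pop() → 39: heap contents = [50, 51, 53, 57, 68]
push(60): heap contents = [50, 51, 53, 57, 60, 68]
pop() → 50: heap contents = [51, 53, 57, 60, 68]

Answer: 51 53 57 60 68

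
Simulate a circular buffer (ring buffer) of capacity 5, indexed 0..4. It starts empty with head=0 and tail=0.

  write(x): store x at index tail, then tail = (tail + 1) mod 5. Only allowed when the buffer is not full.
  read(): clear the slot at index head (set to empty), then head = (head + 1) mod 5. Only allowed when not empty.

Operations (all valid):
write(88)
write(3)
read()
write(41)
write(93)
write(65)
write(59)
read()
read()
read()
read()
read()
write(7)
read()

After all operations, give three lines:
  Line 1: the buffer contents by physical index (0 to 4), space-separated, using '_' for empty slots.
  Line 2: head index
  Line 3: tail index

Answer: _ _ _ _ _
2
2

Derivation:
write(88): buf=[88 _ _ _ _], head=0, tail=1, size=1
write(3): buf=[88 3 _ _ _], head=0, tail=2, size=2
read(): buf=[_ 3 _ _ _], head=1, tail=2, size=1
write(41): buf=[_ 3 41 _ _], head=1, tail=3, size=2
write(93): buf=[_ 3 41 93 _], head=1, tail=4, size=3
write(65): buf=[_ 3 41 93 65], head=1, tail=0, size=4
write(59): buf=[59 3 41 93 65], head=1, tail=1, size=5
read(): buf=[59 _ 41 93 65], head=2, tail=1, size=4
read(): buf=[59 _ _ 93 65], head=3, tail=1, size=3
read(): buf=[59 _ _ _ 65], head=4, tail=1, size=2
read(): buf=[59 _ _ _ _], head=0, tail=1, size=1
read(): buf=[_ _ _ _ _], head=1, tail=1, size=0
write(7): buf=[_ 7 _ _ _], head=1, tail=2, size=1
read(): buf=[_ _ _ _ _], head=2, tail=2, size=0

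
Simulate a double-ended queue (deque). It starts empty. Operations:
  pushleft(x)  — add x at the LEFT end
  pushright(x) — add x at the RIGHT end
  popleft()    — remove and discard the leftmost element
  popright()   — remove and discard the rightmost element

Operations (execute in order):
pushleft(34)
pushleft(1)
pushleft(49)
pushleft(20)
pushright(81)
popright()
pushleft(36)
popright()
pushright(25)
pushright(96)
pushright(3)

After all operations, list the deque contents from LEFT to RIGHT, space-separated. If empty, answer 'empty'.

pushleft(34): [34]
pushleft(1): [1, 34]
pushleft(49): [49, 1, 34]
pushleft(20): [20, 49, 1, 34]
pushright(81): [20, 49, 1, 34, 81]
popright(): [20, 49, 1, 34]
pushleft(36): [36, 20, 49, 1, 34]
popright(): [36, 20, 49, 1]
pushright(25): [36, 20, 49, 1, 25]
pushright(96): [36, 20, 49, 1, 25, 96]
pushright(3): [36, 20, 49, 1, 25, 96, 3]

Answer: 36 20 49 1 25 96 3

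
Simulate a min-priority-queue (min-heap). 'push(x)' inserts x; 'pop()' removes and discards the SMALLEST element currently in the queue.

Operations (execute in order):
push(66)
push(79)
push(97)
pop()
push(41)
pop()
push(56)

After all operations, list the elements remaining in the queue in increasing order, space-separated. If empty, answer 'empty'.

push(66): heap contents = [66]
push(79): heap contents = [66, 79]
push(97): heap contents = [66, 79, 97]
pop() → 66: heap contents = [79, 97]
push(41): heap contents = [41, 79, 97]
pop() → 41: heap contents = [79, 97]
push(56): heap contents = [56, 79, 97]

Answer: 56 79 97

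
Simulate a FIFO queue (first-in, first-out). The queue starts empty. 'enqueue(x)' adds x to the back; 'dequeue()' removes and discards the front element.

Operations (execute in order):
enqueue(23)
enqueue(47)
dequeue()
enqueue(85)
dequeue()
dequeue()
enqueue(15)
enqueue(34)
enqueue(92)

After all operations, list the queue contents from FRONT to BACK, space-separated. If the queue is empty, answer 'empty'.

Answer: 15 34 92

Derivation:
enqueue(23): [23]
enqueue(47): [23, 47]
dequeue(): [47]
enqueue(85): [47, 85]
dequeue(): [85]
dequeue(): []
enqueue(15): [15]
enqueue(34): [15, 34]
enqueue(92): [15, 34, 92]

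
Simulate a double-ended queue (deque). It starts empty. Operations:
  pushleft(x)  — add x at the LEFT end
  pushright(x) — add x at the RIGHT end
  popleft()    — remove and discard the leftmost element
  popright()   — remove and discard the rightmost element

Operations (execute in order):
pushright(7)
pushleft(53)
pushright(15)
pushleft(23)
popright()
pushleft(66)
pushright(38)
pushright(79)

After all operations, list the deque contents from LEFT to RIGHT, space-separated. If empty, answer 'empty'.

Answer: 66 23 53 7 38 79

Derivation:
pushright(7): [7]
pushleft(53): [53, 7]
pushright(15): [53, 7, 15]
pushleft(23): [23, 53, 7, 15]
popright(): [23, 53, 7]
pushleft(66): [66, 23, 53, 7]
pushright(38): [66, 23, 53, 7, 38]
pushright(79): [66, 23, 53, 7, 38, 79]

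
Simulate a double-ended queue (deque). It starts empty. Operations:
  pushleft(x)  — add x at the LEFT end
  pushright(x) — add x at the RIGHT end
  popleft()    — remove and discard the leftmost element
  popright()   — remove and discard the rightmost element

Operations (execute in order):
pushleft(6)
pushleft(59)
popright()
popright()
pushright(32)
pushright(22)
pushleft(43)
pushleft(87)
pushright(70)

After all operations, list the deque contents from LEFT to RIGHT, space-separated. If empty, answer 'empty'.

Answer: 87 43 32 22 70

Derivation:
pushleft(6): [6]
pushleft(59): [59, 6]
popright(): [59]
popright(): []
pushright(32): [32]
pushright(22): [32, 22]
pushleft(43): [43, 32, 22]
pushleft(87): [87, 43, 32, 22]
pushright(70): [87, 43, 32, 22, 70]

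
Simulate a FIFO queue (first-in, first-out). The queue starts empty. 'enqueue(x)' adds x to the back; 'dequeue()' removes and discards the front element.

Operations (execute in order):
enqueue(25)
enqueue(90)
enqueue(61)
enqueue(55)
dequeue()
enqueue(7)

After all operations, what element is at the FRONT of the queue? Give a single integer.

Answer: 90

Derivation:
enqueue(25): queue = [25]
enqueue(90): queue = [25, 90]
enqueue(61): queue = [25, 90, 61]
enqueue(55): queue = [25, 90, 61, 55]
dequeue(): queue = [90, 61, 55]
enqueue(7): queue = [90, 61, 55, 7]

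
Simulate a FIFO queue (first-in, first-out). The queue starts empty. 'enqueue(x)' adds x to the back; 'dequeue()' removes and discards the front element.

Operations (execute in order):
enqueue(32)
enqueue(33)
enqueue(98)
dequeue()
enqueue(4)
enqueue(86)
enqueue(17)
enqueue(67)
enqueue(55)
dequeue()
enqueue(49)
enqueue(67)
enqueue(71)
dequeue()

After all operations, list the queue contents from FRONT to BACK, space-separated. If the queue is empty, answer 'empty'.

Answer: 4 86 17 67 55 49 67 71

Derivation:
enqueue(32): [32]
enqueue(33): [32, 33]
enqueue(98): [32, 33, 98]
dequeue(): [33, 98]
enqueue(4): [33, 98, 4]
enqueue(86): [33, 98, 4, 86]
enqueue(17): [33, 98, 4, 86, 17]
enqueue(67): [33, 98, 4, 86, 17, 67]
enqueue(55): [33, 98, 4, 86, 17, 67, 55]
dequeue(): [98, 4, 86, 17, 67, 55]
enqueue(49): [98, 4, 86, 17, 67, 55, 49]
enqueue(67): [98, 4, 86, 17, 67, 55, 49, 67]
enqueue(71): [98, 4, 86, 17, 67, 55, 49, 67, 71]
dequeue(): [4, 86, 17, 67, 55, 49, 67, 71]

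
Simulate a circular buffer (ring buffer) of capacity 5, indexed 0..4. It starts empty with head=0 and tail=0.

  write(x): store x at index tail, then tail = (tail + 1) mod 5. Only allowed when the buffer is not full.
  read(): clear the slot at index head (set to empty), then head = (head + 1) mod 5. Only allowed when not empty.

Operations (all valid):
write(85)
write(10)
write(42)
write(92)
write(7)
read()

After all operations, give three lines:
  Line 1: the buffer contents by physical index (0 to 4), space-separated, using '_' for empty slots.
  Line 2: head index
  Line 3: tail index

write(85): buf=[85 _ _ _ _], head=0, tail=1, size=1
write(10): buf=[85 10 _ _ _], head=0, tail=2, size=2
write(42): buf=[85 10 42 _ _], head=0, tail=3, size=3
write(92): buf=[85 10 42 92 _], head=0, tail=4, size=4
write(7): buf=[85 10 42 92 7], head=0, tail=0, size=5
read(): buf=[_ 10 42 92 7], head=1, tail=0, size=4

Answer: _ 10 42 92 7
1
0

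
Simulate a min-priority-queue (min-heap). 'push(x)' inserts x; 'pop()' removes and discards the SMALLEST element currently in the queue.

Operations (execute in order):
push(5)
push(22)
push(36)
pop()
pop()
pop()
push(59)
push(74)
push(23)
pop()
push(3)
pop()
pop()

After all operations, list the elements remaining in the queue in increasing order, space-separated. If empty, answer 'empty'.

Answer: 74

Derivation:
push(5): heap contents = [5]
push(22): heap contents = [5, 22]
push(36): heap contents = [5, 22, 36]
pop() → 5: heap contents = [22, 36]
pop() → 22: heap contents = [36]
pop() → 36: heap contents = []
push(59): heap contents = [59]
push(74): heap contents = [59, 74]
push(23): heap contents = [23, 59, 74]
pop() → 23: heap contents = [59, 74]
push(3): heap contents = [3, 59, 74]
pop() → 3: heap contents = [59, 74]
pop() → 59: heap contents = [74]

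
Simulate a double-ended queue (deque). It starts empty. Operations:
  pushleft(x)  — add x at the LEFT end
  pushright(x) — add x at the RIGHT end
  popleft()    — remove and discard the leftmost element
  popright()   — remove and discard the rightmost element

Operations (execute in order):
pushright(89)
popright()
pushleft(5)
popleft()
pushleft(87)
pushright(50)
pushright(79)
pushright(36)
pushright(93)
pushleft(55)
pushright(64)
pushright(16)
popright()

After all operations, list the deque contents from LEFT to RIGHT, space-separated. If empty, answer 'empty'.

pushright(89): [89]
popright(): []
pushleft(5): [5]
popleft(): []
pushleft(87): [87]
pushright(50): [87, 50]
pushright(79): [87, 50, 79]
pushright(36): [87, 50, 79, 36]
pushright(93): [87, 50, 79, 36, 93]
pushleft(55): [55, 87, 50, 79, 36, 93]
pushright(64): [55, 87, 50, 79, 36, 93, 64]
pushright(16): [55, 87, 50, 79, 36, 93, 64, 16]
popright(): [55, 87, 50, 79, 36, 93, 64]

Answer: 55 87 50 79 36 93 64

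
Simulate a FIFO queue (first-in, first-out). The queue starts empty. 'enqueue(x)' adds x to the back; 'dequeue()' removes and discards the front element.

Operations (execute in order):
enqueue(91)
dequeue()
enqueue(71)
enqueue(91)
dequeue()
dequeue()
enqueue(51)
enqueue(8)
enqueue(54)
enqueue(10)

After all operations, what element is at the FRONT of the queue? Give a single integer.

Answer: 51

Derivation:
enqueue(91): queue = [91]
dequeue(): queue = []
enqueue(71): queue = [71]
enqueue(91): queue = [71, 91]
dequeue(): queue = [91]
dequeue(): queue = []
enqueue(51): queue = [51]
enqueue(8): queue = [51, 8]
enqueue(54): queue = [51, 8, 54]
enqueue(10): queue = [51, 8, 54, 10]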